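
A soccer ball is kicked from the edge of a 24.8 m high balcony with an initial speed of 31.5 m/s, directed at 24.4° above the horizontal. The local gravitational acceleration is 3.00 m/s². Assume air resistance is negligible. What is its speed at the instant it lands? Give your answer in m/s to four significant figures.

Resolve: vₓ = 31.50 cos 24.4° = 28.69 m/s and v_y0 = 31.50 sin 24.4° = 13.01 m/s.
With up positive and y = 0 at the ground: y(t) = 24.8 + (13.01) t − 1.500 t². Setting y = 0 and taking the positive root: t = [13.01 + √(13.01² + 2·3.00·24.8)] / 3.00 = (13.01 + 17.84) / 3.00 = 10.28 s.
Vertical velocity at impact: v_y = v_y0 − g t = 13.01 − 3.00 × 10.28 = −17.84 m/s.
Speed: |v| = √(vₓ² + v_y²) = √(28.69² + 17.84²) = 33.78 m/s.

33.78 m/s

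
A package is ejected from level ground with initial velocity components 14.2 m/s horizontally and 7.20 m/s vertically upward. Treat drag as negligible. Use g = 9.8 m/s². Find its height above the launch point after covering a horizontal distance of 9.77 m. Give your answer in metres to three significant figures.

x = vₓ t ⇒ t = 9.77/14.20 = 0.6880 s.
Height: y = v_y0 t − ½ g t² = 7.200 × 0.6880 − 4.900 × 0.6880² = 4.954 − 2.320 = 2.634 m.

2.63 m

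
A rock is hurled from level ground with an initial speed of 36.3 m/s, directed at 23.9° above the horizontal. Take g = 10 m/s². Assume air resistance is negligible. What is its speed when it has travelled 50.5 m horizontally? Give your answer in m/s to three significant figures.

33.2 m/s

Components: vₓ = 36.30 cos 23.9° = 33.19 m/s, v_y0 = 36.30 sin 23.9° = 14.71 m/s.
At x = 50.5 m, t = x/vₓ = 50.5/33.19 = 1.522 s.
Vertical velocity there: v_y = v_y0 − g t = 14.71 − 10.0 × 1.522 = −0.5100 m/s.
Speed: √(vₓ² + v_y²) = √(33.19² + 0.5100²) = 33.19 m/s.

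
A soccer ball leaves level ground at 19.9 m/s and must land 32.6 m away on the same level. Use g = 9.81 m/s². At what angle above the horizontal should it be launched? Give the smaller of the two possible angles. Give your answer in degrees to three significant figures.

26.9°

R = v₀² sin 2θ / g gives sin 2θ = gR/v₀² = 9.81·32.6/19.9² = 0.8076.
2θ = 53.86° or 180° − 53.86° = 126.1°, so θ = 26.93° or 63.07°.
The smaller angle is 26.93°.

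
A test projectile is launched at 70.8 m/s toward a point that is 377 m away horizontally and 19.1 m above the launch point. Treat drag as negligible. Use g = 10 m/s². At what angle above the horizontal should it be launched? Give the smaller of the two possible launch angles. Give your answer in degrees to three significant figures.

28.1°

Trajectory: y = x tanθ − g x² (1 + tan²θ)/(2v₀²). With x = 377, y = 19.1, v₀ = 70.8, g = 10.0:
141.8 tan²θ − 377 tanθ + (160.9) = 0.
tanθ = [377 ± √(377² − 4 × 141.8 × (160.9))] / (2 × 141.8) = (377 ± 225.6) / 283.5, giving tanθ = 0.5339 or 2.125.
θ = 28.10° or 64.80°; the smaller is 28.10°.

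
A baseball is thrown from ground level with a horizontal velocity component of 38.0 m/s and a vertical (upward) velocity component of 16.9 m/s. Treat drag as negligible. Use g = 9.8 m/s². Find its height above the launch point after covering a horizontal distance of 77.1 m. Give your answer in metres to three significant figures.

At x = 77.1 m, t = x/vₓ = 77.1/38.00 = 2.029 s.
Height: y = v_y0 t − ½ g t² = 16.90 × 2.029 − 4.900 × 2.029² = 34.29 − 20.17 = 14.12 m.

14.1 m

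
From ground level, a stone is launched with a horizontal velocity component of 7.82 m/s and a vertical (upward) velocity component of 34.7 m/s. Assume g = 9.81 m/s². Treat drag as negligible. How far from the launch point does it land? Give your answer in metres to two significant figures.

55 m

Time aloft: T = 2 v_y0 / g = 2 × 34.70 / 9.81 = 7.074 s.
Horizontal distance R = vₓ T = 7.820 × 7.074 = 55.32 m.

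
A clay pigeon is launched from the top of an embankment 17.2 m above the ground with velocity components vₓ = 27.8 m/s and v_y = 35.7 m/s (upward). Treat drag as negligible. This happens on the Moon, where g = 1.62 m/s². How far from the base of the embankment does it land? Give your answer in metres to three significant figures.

1240 m

Vertical motion (up positive, ground at y = 0): 0.8100 t² − (35.70) t − 17.2 = 0, so t = (35.70 + √(35.70² + 2·1.62·17.2)) / 1.62 = (35.70 + 36.47) / 1.62 = 44.55 s.
Horizontal distance: R = vₓ t = 27.80 × 44.55 = 1239 m.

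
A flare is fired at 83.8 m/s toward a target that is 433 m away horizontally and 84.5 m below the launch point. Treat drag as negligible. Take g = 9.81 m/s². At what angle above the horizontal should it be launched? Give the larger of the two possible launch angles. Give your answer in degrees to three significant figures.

Trajectory: y = x tanθ − g x² (1 + tan²θ)/(2v₀²). With x = 433, y = −84.5, v₀ = 83.8, g = 9.81:
131.0 tan²θ − 433 tanθ + (46.46) = 0.
tanθ = [433 ± √(433² − 4 × 131.0 × (46.46))] / (2 × 131.0) = (433 ± 403.9) / 261.9, giving tanθ = 0.1110 or 3.195.
θ = 6.335° or 72.62°; the larger is 72.62°.

72.6°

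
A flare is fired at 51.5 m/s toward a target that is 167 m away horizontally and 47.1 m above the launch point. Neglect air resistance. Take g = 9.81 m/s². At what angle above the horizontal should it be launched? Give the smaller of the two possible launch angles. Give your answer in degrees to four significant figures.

37.87°

Trajectory: y = x tanθ − g x² (1 + tan²θ)/(2v₀²). With x = 167, y = 47.1, v₀ = 51.5, g = 9.81:
51.58 tan²θ − 167 tanθ + (98.68) = 0.
tanθ = [167 ± √(167² − 4 × 51.58 × (98.68))] / (2 × 51.58) = (167 ± 86.78) / 103.2, giving tanθ = 0.7777 or 2.460.
θ = 37.87° or 67.88°; the smaller is 37.87°.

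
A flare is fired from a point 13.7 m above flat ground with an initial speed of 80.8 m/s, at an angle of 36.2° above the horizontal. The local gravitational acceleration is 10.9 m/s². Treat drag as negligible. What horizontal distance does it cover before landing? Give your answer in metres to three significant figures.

589 m

Components: vₓ = 80.80 cos 36.2° = 65.20 m/s, v_y0 = 80.80 sin 36.2° = 47.72 m/s.
The projectile lands when y = 13.7 + (47.72) t − ½·10.9·t² = 0. Positive root: t = (47.72 + √(47.72² + 2·10.9·13.7)) / 10.9 = (47.72 + 50.75) / 10.9 = 9.034 s.
Horizontal distance: R = vₓ t = 65.20 × 9.034 = 589.1 m.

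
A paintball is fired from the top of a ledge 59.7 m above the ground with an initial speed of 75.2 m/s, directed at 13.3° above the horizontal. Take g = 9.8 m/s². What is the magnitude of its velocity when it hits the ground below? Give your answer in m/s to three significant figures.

82.6 m/s

vₓ = 75.20 cos 13.3° = 73.18 m/s; v_y0 = 75.20 sin 13.3° = 17.30 m/s.
Vertical motion (up positive, ground at y = 0): 4.900 t² − (17.30) t − 59.7 = 0, so t = (17.30 + √(17.30² + 2·9.80·59.7)) / 9.80 = (17.30 + 38.33) / 9.80 = 5.677 s.
Vertical velocity at impact: v_y = v_y0 − g t = 17.30 − 9.80 × 5.677 = −38.33 m/s.
Speed: |v| = √(vₓ² + v_y²) = √(73.18² + 38.33²) = 82.61 m/s.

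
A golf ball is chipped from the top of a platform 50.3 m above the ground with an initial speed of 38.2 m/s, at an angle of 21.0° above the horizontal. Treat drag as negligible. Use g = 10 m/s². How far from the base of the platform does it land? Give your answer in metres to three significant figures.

Horizontal component vₓ = 38.20 cos 21.0° = 35.66 m/s; vertical v_y0 = 38.20 sin 21.0° = 13.69 m/s.
The projectile lands when y = 50.3 + (13.69) t − ½·10.0·t² = 0. Positive root: t = (13.69 + √(13.69² + 2·10.0·50.3)) / 10.0 = (13.69 + 34.55) / 10.0 = 4.824 s.
Horizontal distance: R = vₓ t = 35.66 × 4.824 = 172.0 m.

172 m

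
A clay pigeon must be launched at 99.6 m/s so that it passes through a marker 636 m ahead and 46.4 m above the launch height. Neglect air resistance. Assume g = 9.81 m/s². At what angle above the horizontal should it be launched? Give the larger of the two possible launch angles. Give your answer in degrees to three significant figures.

69.9°

Trajectory: y = x tanθ − g x² (1 + tan²θ)/(2v₀²). With x = 636, y = 46.4, v₀ = 99.6, g = 9.81:
200.0 tan²θ − 636 tanθ + (246.4) = 0.
tanθ = [636 ± √(636² − 4 × 200.0 × (246.4))] / (2 × 200.0) = (636 ± 455.4) / 400.0, giving tanθ = 0.4515 or 2.728.
θ = 24.30° or 69.87°; the larger is 69.87°.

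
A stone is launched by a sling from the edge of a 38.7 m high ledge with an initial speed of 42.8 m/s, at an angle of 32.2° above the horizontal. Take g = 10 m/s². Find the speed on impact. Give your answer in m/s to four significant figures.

vₓ = 42.80 cos 32.2° = 36.22 m/s; v_y0 = 42.80 sin 32.2° = 22.81 m/s.
With up positive and y = 0 at the ground: y(t) = 38.7 + (22.81) t − 5.000 t². Setting y = 0 and taking the positive root: t = [22.81 + √(22.81² + 2·10.0·38.7)] / 10.0 = (22.81 + 35.97) / 10.0 = 5.878 s.
Vertical velocity at impact: v_y = v_y0 − g t = 22.81 − 10.0 × 5.878 = −35.97 m/s.
Speed: |v| = √(vₓ² + v_y²) = √(36.22² + 35.97²) = 51.05 m/s.

51.05 m/s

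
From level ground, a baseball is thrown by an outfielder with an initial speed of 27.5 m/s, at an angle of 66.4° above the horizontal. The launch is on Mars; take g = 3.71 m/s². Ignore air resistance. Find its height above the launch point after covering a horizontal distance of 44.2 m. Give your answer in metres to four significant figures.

71.27 m

Resolve: vₓ = 27.50 cos 66.4° = 11.01 m/s and v_y0 = 27.50 sin 66.4° = 25.20 m/s.
Time to reach x = 44.2 m: t = x/vₓ = 44.2/11.01 = 4.015 s.
Height: y = v_y0 t − ½ g t² = 25.20 × 4.015 − 1.855 × 4.015² = 101.2 − 29.90 = 71.27 m.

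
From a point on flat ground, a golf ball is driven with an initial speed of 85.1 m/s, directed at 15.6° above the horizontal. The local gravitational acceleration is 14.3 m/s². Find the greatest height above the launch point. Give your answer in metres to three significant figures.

18.3 m

Horizontal component vₓ = 85.10 cos 15.6° = 81.97 m/s; vertical v_y0 = 85.10 sin 15.6° = 22.89 m/s.
Peak height H = v_y0² / (2g) = 523.73 / 28.60 = 18.31 m.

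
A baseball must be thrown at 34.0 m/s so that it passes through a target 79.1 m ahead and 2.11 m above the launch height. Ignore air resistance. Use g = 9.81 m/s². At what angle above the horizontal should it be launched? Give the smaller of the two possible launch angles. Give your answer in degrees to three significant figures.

Trajectory: y = x tanθ − g x² (1 + tan²θ)/(2v₀²). With x = 79.1, y = 2.11, v₀ = 34.0, g = 9.81:
26.55 tan²θ − 79.1 tanθ + (28.66) = 0.
tanθ = [79.1 ± √(79.1² − 4 × 26.55 × (28.66))] / (2 × 26.55) = (79.1 ± 56.69) / 53.10, giving tanθ = 0.4221 or 2.557.
θ = 22.88° or 68.64°; the smaller is 22.88°.

22.9°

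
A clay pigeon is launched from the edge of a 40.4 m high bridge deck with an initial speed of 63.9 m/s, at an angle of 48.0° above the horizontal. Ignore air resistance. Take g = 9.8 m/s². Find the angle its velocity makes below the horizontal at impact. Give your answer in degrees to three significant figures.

52.2°

vₓ = 63.90 cos 48.0° = 42.76 m/s; v_y0 = 63.90 sin 48.0° = 47.49 m/s.
Vertical motion (up positive, ground at y = 0): 4.900 t² − (47.49) t − 40.4 = 0, so t = (47.49 + √(47.49² + 2·9.80·40.4)) / 9.80 = (47.49 + 55.20) / 9.80 = 10.48 s.
At impact: v_y = v_y0 − g t = −55.20 m/s; vₓ = 42.76 m/s.
Angle below horizontal: arctan(|v_y|/vₓ) = arctan(55.20/42.76) = 52.24°.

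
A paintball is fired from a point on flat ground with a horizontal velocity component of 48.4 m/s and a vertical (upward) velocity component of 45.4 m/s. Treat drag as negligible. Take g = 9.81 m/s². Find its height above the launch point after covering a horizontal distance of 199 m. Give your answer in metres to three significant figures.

104 m

x = vₓ t ⇒ t = 199/48.40 = 4.112 s.
Height: y = v_y0 t − ½ g t² = 45.40 × 4.112 − 4.905 × 4.112² = 186.7 − 82.92 = 103.7 m.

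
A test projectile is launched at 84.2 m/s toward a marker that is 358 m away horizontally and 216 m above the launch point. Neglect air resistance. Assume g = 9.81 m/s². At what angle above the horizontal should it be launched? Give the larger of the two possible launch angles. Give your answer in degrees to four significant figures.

Trajectory: y = x tanθ − g x² (1 + tan²θ)/(2v₀²). With x = 358, y = 216, v₀ = 84.2, g = 9.81:
88.67 tan²θ − 358 tanθ + (304.7) = 0.
tanθ = [358 ± √(358² − 4 × 88.67 × (304.7))] / (2 × 88.67) = (358 ± 141.8) / 177.3, giving tanθ = 1.219 or 2.818.
θ = 50.64° or 70.46°; the larger is 70.46°.

70.46°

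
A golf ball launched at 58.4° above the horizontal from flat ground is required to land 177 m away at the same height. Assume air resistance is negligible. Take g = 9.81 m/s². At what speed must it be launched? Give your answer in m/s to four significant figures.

44.11 m/s

From R = (v₀² / g) sin 2θ: v₀ = √(gR / sin 2θ).
v₀ = √(9.81 × 177 / sin 116.8°) = √(1736 / 0.8926) = √1945.3 = 44.11 m/s.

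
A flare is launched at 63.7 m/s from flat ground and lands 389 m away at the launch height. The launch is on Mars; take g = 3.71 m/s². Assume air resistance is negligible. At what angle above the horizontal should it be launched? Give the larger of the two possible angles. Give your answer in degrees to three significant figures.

Level-ground range R = v₀² sin(2θ)/g ⇒ sin(2θ) = gR/v₀² = 3.71 × 389 / 63.7² = 0.3557.
2θ = 20.83° or 180° − 20.83° = 159.2°, so θ = 10.42° or 79.58°.
The larger angle is 79.58°.

79.6°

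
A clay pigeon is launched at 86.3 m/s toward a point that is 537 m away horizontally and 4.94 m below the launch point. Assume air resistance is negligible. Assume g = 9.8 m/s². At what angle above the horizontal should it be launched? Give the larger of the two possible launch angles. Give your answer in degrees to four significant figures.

Trajectory: y = x tanθ − g x² (1 + tan²θ)/(2v₀²). With x = 537, y = −4.94, v₀ = 86.3, g = 9.80:
189.7 tan²θ − 537 tanθ + (184.8) = 0.
tanθ = [537 ± √(537² − 4 × 189.7 × (184.8))] / (2 × 189.7) = (537 ± 384.9) / 379.4, giving tanθ = 0.4009 or 2.430.
θ = 21.85° or 67.63°; the larger is 67.63°.

67.63°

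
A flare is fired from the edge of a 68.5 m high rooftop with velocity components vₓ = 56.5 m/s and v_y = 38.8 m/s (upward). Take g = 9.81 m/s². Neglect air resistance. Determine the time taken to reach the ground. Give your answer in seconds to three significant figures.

Vertical motion (up positive, ground at y = 0): 4.905 t² − (38.80) t − 68.5 = 0, so t = (38.80 + √(38.80² + 2·9.81·68.5)) / 9.81 = (38.80 + 53.38) / 9.81 = 9.397 s.

9.40 s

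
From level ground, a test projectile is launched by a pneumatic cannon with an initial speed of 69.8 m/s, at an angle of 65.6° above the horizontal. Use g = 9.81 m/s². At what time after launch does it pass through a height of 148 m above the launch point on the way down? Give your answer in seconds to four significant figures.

9.917 s

vₓ = 69.80 cos 65.6° = 28.83 m/s; v_y0 = 69.80 sin 65.6° = 63.57 m/s.
Set y = v_y0 t − ½ g t² = 148: 4.905 t² − 63.57 t + 148 = 0.
Quadratic formula: t = (63.57 ± √1136.8) / 9.81 = (63.57 ± 33.72) / 9.81 → t = 3.043 s or 9.917 s.
The descending-branch root is 9.917 s.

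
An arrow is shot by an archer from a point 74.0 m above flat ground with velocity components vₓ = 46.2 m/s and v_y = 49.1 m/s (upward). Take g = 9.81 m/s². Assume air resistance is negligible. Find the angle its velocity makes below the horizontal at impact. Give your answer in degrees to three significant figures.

With up positive and y = 0 at the ground: y(t) = 74.0 + (49.10) t − 4.905 t². Setting y = 0 and taking the positive root: t = [49.10 + √(49.10² + 2·9.81·74.0)] / 9.81 = (49.10 + 62.15) / 9.81 = 11.34 s.
At impact: v_y = v_y0 − g t = −62.15 m/s; vₓ = 46.20 m/s.
Angle below horizontal: arctan(|v_y|/vₓ) = arctan(62.15/46.20) = 53.37°.

53.4°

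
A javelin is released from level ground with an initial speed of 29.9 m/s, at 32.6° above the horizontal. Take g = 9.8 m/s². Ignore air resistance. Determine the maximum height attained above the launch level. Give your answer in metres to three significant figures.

13.2 m

vₓ = 29.90 cos 32.6° = 25.19 m/s; v_y0 = 29.90 sin 32.6° = 16.11 m/s.
Peak height H = v_y0² / (2g) = 259.51 / 19.60 = 13.24 m.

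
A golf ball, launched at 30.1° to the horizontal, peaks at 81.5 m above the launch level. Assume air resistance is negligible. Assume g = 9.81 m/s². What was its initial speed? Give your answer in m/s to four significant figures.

79.73 m/s

At the peak v_y = 0, so v_y0 = √(2gH) = √(2 × 9.81 × 81.5) = 39.99 m/s.
v_y0 = v₀ sin θ ⇒ v₀ = 39.99 / sin 30.1° = 79.73 m/s.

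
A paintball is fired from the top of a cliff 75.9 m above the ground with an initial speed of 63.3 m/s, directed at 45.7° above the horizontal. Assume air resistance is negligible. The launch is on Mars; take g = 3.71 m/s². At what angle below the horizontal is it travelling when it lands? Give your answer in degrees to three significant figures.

49.2°

Horizontal component vₓ = 63.30 cos 45.7° = 44.21 m/s; vertical v_y0 = 63.30 sin 45.7° = 45.30 m/s.
The projectile lands when y = 75.9 + (45.30) t − ½·3.71·t² = 0. Positive root: t = (45.30 + √(45.30² + 2·3.71·75.9)) / 3.71 = (45.30 + 51.14) / 3.71 = 26.00 s.
At impact: v_y = v_y0 − g t = −51.14 m/s; vₓ = 44.21 m/s.
Angle below horizontal: arctan(|v_y|/vₓ) = arctan(51.14/44.21) = 49.16°.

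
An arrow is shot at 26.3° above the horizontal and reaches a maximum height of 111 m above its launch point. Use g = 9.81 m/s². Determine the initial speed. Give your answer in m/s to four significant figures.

105.3 m/s

At the peak v_y = 0, so v_y0 = √(2gH) = √(2 × 9.81 × 111) = 46.67 m/s.
v_y0 = v₀ sin θ ⇒ v₀ = 46.67 / sin 26.3° = 105.3 m/s.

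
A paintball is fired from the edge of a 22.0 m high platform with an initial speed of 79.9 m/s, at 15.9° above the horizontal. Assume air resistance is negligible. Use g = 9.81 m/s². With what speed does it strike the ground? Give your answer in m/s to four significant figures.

82.56 m/s

Components: vₓ = 79.90 cos 15.9° = 76.84 m/s, v_y0 = 79.90 sin 15.9° = 21.89 m/s.
The projectile lands when y = 22.0 + (21.89) t − ½·9.81·t² = 0. Positive root: t = (21.89 + √(21.89² + 2·9.81·22.0)) / 9.81 = (21.89 + 30.18) / 9.81 = 5.308 s.
Vertical velocity at impact: v_y = v_y0 − g t = 21.89 − 9.81 × 5.308 = −30.18 m/s.
Speed: |v| = √(vₓ² + v_y²) = √(76.84² + 30.18²) = 82.56 m/s.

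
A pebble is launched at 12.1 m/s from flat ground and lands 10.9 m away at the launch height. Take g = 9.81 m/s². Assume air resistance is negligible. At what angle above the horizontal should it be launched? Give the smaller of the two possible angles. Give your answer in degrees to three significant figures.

23.5°

R = v₀² sin 2θ / g gives sin 2θ = gR/v₀² = 9.81·10.9/12.1² = 0.7303.
2θ = 46.91° or 180° − 46.91° = 133.1°, so θ = 23.46° or 66.54°.
The smaller angle is 23.46°.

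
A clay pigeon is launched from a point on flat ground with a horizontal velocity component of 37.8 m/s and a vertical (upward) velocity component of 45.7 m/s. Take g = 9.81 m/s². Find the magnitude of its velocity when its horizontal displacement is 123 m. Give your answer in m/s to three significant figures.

At x = 123 m, t = x/vₓ = 123/37.80 = 3.254 s.
Vertical velocity there: v_y = v_y0 − g t = 45.70 − 9.81 × 3.254 = 13.78 m/s.
Speed: √(vₓ² + v_y²) = √(37.80² + 13.78²) = 40.23 m/s.

40.2 m/s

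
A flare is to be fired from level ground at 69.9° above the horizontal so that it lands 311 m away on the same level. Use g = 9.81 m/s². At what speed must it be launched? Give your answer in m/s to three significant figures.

68.8 m/s

On level ground R = v₀² sin 2θ / g ⇒ v₀ = √(gR / sin 2θ).
v₀ = √(9.81 × 311 / sin 139.8°) = √(3051 / 0.6455) = √4726.7 = 68.75 m/s.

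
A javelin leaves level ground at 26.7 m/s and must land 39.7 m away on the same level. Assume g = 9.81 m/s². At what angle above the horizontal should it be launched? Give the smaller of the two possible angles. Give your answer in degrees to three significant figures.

16.6°

R = v₀² sin 2θ / g gives sin 2θ = gR/v₀² = 9.81·39.7/26.7² = 0.5463.
2θ = 33.11° or 180° − 33.11° = 146.9°, so θ = 16.56° or 73.44°.
The smaller angle is 16.56°.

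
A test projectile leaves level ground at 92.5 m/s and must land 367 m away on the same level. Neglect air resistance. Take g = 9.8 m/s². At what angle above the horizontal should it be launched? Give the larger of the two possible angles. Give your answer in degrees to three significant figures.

R = v₀² sin 2θ / g gives sin 2θ = gR/v₀² = 9.80·367/92.5² = 0.4203.
2θ = 24.86° or 180° − 24.86° = 155.1°, so θ = 12.43° or 77.57°.
The larger angle is 77.57°.

77.6°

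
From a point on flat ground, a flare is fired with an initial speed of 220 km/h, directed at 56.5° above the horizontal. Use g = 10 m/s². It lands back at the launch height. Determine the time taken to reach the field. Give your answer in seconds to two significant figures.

10 s

Convert: 220 km/h = 220/3.6 = 61.11 m/s.
Components: vₓ = 61.11 cos 56.5° = 33.73 m/s, v_y0 = 61.11 sin 56.5° = 50.96 m/s.
It returns to y = 0 when t = 2 v_y0 / g = 2(50.96)/10.0 = 10.19 s.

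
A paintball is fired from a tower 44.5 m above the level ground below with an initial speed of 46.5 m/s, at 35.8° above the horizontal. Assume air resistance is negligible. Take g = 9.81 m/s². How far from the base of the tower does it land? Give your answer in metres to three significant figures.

259 m

Resolve: vₓ = 46.50 cos 35.8° = 37.71 m/s and v_y0 = 46.50 sin 35.8° = 27.20 m/s.
The projectile lands when y = 44.5 + (27.20) t − ½·9.81·t² = 0. Positive root: t = (27.20 + √(27.20² + 2·9.81·44.5)) / 9.81 = (27.20 + 40.16) / 9.81 = 6.867 s.
Horizontal distance: R = vₓ t = 37.71 × 6.867 = 259.0 m.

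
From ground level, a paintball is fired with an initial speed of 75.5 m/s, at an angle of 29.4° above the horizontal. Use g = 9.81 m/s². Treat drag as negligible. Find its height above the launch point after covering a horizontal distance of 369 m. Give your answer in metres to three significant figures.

vₓ = 75.50 cos 29.4° = 65.78 m/s; v_y0 = 75.50 sin 29.4° = 37.06 m/s.
Time to reach x = 369 m: t = x/vₓ = 369/65.78 = 5.610 s.
Height: y = v_y0 t − ½ g t² = 37.06 × 5.610 − 4.905 × 5.610² = 207.9 − 154.4 = 53.56 m.

53.6 m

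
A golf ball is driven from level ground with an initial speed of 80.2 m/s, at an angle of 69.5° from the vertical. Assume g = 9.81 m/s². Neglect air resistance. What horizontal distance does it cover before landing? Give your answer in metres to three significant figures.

Resolve: vₓ = 80.20 sin 69.5° = 75.12 m/s and v_y0 = 80.20 cos 69.5° = 28.09 m/s.
Time aloft: T = 2 v_y0 / g = 2 × 28.09 / 9.81 = 5.726 s.
Horizontal distance R = vₓ T = 75.12 × 5.726 = 430.2 m.

430 m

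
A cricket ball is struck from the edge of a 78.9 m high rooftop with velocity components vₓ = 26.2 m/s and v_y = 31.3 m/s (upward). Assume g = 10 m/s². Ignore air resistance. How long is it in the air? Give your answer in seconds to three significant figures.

8.19 s

The projectile lands when y = 78.9 + (31.30) t − ½·10.0·t² = 0. Positive root: t = (31.30 + √(31.30² + 2·10.0·78.9)) / 10.0 = (31.30 + 50.57) / 10.0 = 8.187 s.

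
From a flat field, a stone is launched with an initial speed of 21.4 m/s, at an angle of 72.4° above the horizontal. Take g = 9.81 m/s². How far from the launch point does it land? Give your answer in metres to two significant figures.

27 m

Horizontal component vₓ = 21.40 cos 72.4° = 6.471 m/s; vertical v_y0 = 21.40 sin 72.4° = 20.40 m/s.
Time aloft: T = 2 v_y0 / g = 2 × 20.40 / 9.81 = 4.159 s.
Horizontal distance R = vₓ T = 6.471 × 4.159 = 26.91 m.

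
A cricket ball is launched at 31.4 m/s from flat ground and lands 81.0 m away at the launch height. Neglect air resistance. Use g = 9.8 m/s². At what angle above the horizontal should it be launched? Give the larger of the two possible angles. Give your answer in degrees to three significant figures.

63.2°

Level-ground range R = v₀² sin(2θ)/g ⇒ sin(2θ) = gR/v₀² = 9.80 × 81.0 / 31.4² = 0.8051.
2θ = 53.62° or 180° − 53.62° = 126.4°, so θ = 26.81° or 63.19°.
The larger angle is 63.19°.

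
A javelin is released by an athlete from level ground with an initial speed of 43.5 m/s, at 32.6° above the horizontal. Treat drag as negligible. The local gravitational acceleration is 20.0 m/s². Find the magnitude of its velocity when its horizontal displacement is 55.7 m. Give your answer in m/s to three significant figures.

vₓ = 43.50 cos 32.6° = 36.65 m/s; v_y0 = 43.50 sin 32.6° = 23.44 m/s.
Time to reach x = 55.7 m: t = x/vₓ = 55.7/36.65 = 1.520 s.
Vertical velocity there: v_y = v_y0 − g t = 23.44 − 20.0 × 1.520 = −6.962 m/s.
Speed: √(vₓ² + v_y²) = √(36.65² + 6.962²) = 37.30 m/s.

37.3 m/s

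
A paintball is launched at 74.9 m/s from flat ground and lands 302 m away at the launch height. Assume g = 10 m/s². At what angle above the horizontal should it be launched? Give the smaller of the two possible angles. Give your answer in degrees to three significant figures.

From R = (v₀²/g) sin 2θ: sin 2θ = 10.0 × 302 / 5610.0 = 0.5383.
2θ = 32.57° or 180° − 32.57° = 147.4°, so θ = 16.28° or 73.72°.
The smaller angle is 16.28°.

16.3°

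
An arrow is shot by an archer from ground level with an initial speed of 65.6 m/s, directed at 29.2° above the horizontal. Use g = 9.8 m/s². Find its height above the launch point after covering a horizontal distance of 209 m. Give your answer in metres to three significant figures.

51.5 m

Resolve: vₓ = 65.60 cos 29.2° = 57.26 m/s and v_y0 = 65.60 sin 29.2° = 32.00 m/s.
Time to reach x = 209 m: t = x/vₓ = 209/57.26 = 3.650 s.
Height: y = v_y0 t − ½ g t² = 32.00 × 3.650 − 4.900 × 3.650² = 116.8 − 65.27 = 51.53 m.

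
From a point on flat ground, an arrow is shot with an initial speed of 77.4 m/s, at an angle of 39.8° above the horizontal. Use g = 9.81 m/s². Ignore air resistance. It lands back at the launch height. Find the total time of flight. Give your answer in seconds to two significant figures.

Horizontal component vₓ = 77.40 cos 39.8° = 59.47 m/s; vertical v_y0 = 77.40 sin 39.8° = 49.54 m/s.
Landing at launch height ⇒ T = 2 v_y0 / g = 2 × 49.54 / 9.81 = 10.10 s.

10 s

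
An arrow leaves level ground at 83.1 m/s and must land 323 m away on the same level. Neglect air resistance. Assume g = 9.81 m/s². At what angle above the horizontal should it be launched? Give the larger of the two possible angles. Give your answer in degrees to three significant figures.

From R = (v₀²/g) sin 2θ: sin 2θ = 9.81 × 323 / 6905.6 = 0.4588.
2θ = 27.31° or 180° − 27.31° = 152.7°, so θ = 13.66° or 76.34°.
The larger angle is 76.34°.

76.3°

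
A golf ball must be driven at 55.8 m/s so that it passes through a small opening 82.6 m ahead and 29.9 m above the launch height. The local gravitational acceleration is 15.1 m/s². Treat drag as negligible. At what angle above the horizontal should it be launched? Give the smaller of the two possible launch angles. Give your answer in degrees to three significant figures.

Trajectory: y = x tanθ − g x² (1 + tan²θ)/(2v₀²). With x = 82.6, y = 29.9, v₀ = 55.8, g = 15.1:
16.54 tan²θ − 82.6 tanθ + (46.44) = 0.
tanθ = [82.6 ± √(82.6² − 4 × 16.54 × (46.44))] / (2 × 16.54) = (82.6 ± 61.23) / 33.09, giving tanθ = 0.6458 or 4.347.
θ = 32.85° or 77.04°; the smaller is 32.85°.

32.9°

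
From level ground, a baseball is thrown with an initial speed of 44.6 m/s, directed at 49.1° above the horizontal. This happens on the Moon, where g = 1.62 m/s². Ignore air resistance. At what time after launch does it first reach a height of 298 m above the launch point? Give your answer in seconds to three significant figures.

Components: vₓ = 44.60 cos 49.1° = 29.20 m/s, v_y0 = 44.60 sin 49.1° = 33.71 m/s.
Set y = v_y0 t − ½ g t² = 298: 0.8100 t² − 33.71 t + 298 = 0.
Quadratic formula: t = (33.71 ± √170.92) / 1.62 = (33.71 ± 13.07) / 1.62 → t = 12.74 s or 28.88 s.
The first (ascending) time is 12.74 s.

12.7 s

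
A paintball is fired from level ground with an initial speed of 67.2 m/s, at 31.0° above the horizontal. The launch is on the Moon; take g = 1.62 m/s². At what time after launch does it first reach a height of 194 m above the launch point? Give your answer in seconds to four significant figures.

6.636 s

vₓ = 67.20 cos 31.0° = 57.60 m/s; v_y0 = 67.20 sin 31.0° = 34.61 m/s.
Set y = v_y0 t − ½ g t² = 194: 0.8100 t² − 34.61 t + 194 = 0.
t = [34.61 ± √(34.61² − 2·1.62·194)] / 1.62 = (34.61 ± 23.86) / 1.62, so t = 6.636 s or t = 36.09 s.
The first (ascending) time is 6.636 s.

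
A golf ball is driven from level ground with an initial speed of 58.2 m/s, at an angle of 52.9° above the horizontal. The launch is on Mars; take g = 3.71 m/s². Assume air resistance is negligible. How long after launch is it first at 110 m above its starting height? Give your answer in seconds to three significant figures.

2.65 s

Resolve: vₓ = 58.20 cos 52.9° = 35.11 m/s and v_y0 = 58.20 sin 52.9° = 46.42 m/s.
Set y = v_y0 t − ½ g t² = 110: 1.855 t² − 46.42 t + 110 = 0.
Quadratic formula: t = (46.42 ± √1338.6) / 3.71 = (46.42 ± 36.59) / 3.71 → t = 2.650 s or 22.37 s.
The first (ascending) time is 2.650 s.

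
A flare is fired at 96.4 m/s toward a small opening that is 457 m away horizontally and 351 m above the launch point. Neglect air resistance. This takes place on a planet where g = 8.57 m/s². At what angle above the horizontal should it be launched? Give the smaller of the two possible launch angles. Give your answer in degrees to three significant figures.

Trajectory: y = x tanθ − g x² (1 + tan²θ)/(2v₀²). With x = 457, y = 351, v₀ = 96.4, g = 8.57:
96.30 tan²θ − 457 tanθ + (447.3) = 0.
tanθ = [457 ± √(457² − 4 × 96.30 × (447.3))] / (2 × 96.30) = (457 ± 191.2) / 192.6, giving tanθ = 1.380 or 3.365.
θ = 54.08° or 73.45°; the smaller is 54.08°.

54.1°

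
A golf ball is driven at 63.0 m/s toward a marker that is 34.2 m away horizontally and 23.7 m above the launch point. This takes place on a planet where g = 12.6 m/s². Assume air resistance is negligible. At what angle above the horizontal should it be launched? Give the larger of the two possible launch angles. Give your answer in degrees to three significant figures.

86.8°

Trajectory: y = x tanθ − g x² (1 + tan²θ)/(2v₀²). With x = 34.2, y = 23.7, v₀ = 63.0, g = 12.6:
1.857 tan²θ − 34.2 tanθ + (25.56) = 0.
tanθ = [34.2 ± √(34.2² − 4 × 1.857 × (25.56))] / (2 × 1.857) = (34.2 ± 31.30) / 3.713, giving tanθ = 0.7803 or 17.64.
θ = 37.97° or 86.76°; the larger is 86.76°.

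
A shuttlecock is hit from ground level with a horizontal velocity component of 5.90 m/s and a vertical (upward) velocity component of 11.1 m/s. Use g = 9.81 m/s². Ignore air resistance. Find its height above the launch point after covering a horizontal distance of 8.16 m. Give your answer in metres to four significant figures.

x = vₓ t ⇒ t = 8.16/5.900 = 1.383 s.
Height: y = v_y0 t − ½ g t² = 11.10 × 1.383 − 4.905 × 1.383² = 15.35 − 9.382 = 5.969 m.

5.969 m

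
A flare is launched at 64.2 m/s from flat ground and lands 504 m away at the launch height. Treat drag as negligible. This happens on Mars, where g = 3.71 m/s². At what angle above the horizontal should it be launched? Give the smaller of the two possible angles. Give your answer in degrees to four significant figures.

13.49°

From R = (v₀²/g) sin 2θ: sin 2θ = 3.71 × 504 / 4121.6 = 0.4537.
2θ = 26.98° or 180° − 26.98° = 153.0°, so θ = 13.49° or 76.51°.
The smaller angle is 13.49°.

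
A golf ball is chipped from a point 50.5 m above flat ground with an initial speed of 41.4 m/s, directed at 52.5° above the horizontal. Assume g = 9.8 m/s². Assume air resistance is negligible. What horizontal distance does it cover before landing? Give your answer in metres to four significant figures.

Components: vₓ = 41.40 cos 52.5° = 25.20 m/s, v_y0 = 41.40 sin 52.5° = 32.84 m/s.
With up positive and y = 0 at the ground: y(t) = 50.5 + (32.84) t − 4.900 t². Setting y = 0 and taking the positive root: t = [32.84 + √(32.84² + 2·9.80·50.5)] / 9.80 = (32.84 + 45.48) / 9.80 = 7.993 s.
Horizontal distance: R = vₓ t = 25.20 × 7.993 = 201.4 m.

201.4 m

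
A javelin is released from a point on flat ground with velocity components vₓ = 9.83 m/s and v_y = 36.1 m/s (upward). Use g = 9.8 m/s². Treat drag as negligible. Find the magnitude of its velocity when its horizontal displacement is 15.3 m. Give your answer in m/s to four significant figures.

23.05 m/s

Time to reach x = 15.3 m: t = x/vₓ = 15.3/9.830 = 1.556 s.
Vertical velocity there: v_y = v_y0 − g t = 36.10 − 9.80 × 1.556 = 20.85 m/s.
Speed: √(vₓ² + v_y²) = √(9.830² + 20.85²) = 23.05 m/s.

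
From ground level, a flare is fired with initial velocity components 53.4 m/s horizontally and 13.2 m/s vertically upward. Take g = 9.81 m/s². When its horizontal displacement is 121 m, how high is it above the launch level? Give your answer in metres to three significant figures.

4.73 m

x = vₓ t ⇒ t = 121/53.40 = 2.266 s.
Height: y = v_y0 t − ½ g t² = 13.20 × 2.266 − 4.905 × 2.266² = 29.91 − 25.18 = 4.726 m.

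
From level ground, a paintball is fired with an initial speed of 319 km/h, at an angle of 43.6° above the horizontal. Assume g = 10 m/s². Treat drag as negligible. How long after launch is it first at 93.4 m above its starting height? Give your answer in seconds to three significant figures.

1.79 s

Convert: 319 km/h = 319/3.6 = 88.61 m/s.
Components: vₓ = 88.61 cos 43.6° = 64.17 m/s, v_y0 = 88.61 sin 43.6° = 61.11 m/s.
Require v_y0 t − ½ g t² = 93.4, i.e. 5.000 t² − 61.11 t + 93.4 = 0.
Quadratic formula: t = (61.11 ± √1866.2) / 10.0 = (61.11 ± 43.20) / 10.0 → t = 1.791 s or 10.43 s.
The first (ascending) time is 1.791 s.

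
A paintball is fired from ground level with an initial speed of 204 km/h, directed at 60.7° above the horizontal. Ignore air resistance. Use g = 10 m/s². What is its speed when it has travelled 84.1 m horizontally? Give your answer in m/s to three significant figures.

33.7 m/s

Convert: 204 km/h = 204/3.6 = 56.67 m/s.
Resolve: vₓ = 56.67 cos 60.7° = 27.73 m/s and v_y0 = 56.67 sin 60.7° = 49.42 m/s.
At x = 84.1 m, t = x/vₓ = 84.1/27.73 = 3.033 s.
Vertical velocity there: v_y = v_y0 − g t = 49.42 − 10.0 × 3.033 = 19.09 m/s.
Speed: √(vₓ² + v_y²) = √(27.73² + 19.09²) = 33.67 m/s.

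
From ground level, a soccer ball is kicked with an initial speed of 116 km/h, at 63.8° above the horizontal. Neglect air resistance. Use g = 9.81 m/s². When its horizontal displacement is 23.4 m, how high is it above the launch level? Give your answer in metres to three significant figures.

Convert: 116 km/h = 116/3.6 = 32.22 m/s.
Horizontal component vₓ = 32.22 cos 63.8° = 14.23 m/s; vertical v_y0 = 32.22 sin 63.8° = 28.91 m/s.
x = vₓ t ⇒ t = 23.4/14.23 = 1.645 s.
Height: y = v_y0 t − ½ g t² = 28.91 × 1.645 − 4.905 × 1.645² = 47.56 − 13.27 = 34.28 m.

34.3 m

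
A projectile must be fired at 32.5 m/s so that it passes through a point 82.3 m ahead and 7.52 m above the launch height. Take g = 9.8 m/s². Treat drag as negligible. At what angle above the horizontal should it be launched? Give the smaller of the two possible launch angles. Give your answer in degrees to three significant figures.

31.8°

Trajectory: y = x tanθ − g x² (1 + tan²θ)/(2v₀²). With x = 82.3, y = 7.52, v₀ = 32.5, g = 9.80:
31.42 tan²θ − 82.3 tanθ + (38.94) = 0.
tanθ = [82.3 ± √(82.3² − 4 × 31.42 × (38.94))] / (2 × 31.42) = (82.3 ± 43.35) / 62.84, giving tanθ = 0.6199 or 1.999.
θ = 31.79° or 63.43°; the smaller is 31.79°.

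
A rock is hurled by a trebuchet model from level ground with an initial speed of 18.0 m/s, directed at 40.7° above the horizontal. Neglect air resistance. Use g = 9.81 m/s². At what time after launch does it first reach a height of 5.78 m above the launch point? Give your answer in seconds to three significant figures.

0.693 s

Components: vₓ = 18.00 cos 40.7° = 13.65 m/s, v_y0 = 18.00 sin 40.7° = 11.74 m/s.
Height y(t) = 11.74 t − 4.905 t² = 5.78 gives 4.905 t² − 11.74 t + 5.78 = 0.
t = [11.74 ± √(11.74² − 2·9.81·5.78)] / 9.81 = (11.74 ± 4.937) / 9.81, so t = 0.6933 s or t = 1.700 s.
The first (ascending) time is 0.6933 s.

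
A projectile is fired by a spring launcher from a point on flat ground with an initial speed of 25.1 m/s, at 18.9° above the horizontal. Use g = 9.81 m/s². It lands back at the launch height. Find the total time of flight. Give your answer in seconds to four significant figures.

Horizontal component vₓ = 25.10 cos 18.9° = 23.75 m/s; vertical v_y0 = 25.10 sin 18.9° = 8.130 m/s.
Time of flight on level ground: T = 2 v_y0 / g = 2 × 8.130 / 9.81 = 1.658 s.

1.658 s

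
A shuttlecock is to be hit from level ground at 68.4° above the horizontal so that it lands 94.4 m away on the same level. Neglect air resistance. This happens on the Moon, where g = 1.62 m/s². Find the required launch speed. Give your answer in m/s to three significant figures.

14.9 m/s

Level-ground range: R = v₀² sin(2θ)/g, so v₀ = √(gR / sin 2θ).
v₀ = √(1.62 × 94.4 / sin 136.8°) = √(152.9 / 0.6845) = √223.40 = 14.95 m/s.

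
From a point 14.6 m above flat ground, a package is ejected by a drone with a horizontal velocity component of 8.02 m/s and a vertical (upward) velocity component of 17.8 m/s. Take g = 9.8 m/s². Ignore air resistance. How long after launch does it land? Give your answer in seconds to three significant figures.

4.32 s

Vertical motion (up positive, ground at y = 0): 4.900 t² − (17.80) t − 14.6 = 0, so t = (17.80 + √(17.80² + 2·9.80·14.6)) / 9.80 = (17.80 + 24.56) / 9.80 = 4.322 s.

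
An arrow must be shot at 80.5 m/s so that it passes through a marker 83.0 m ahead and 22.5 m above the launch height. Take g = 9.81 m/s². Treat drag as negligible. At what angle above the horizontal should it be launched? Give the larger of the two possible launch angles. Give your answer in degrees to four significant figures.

86.33°

Trajectory: y = x tanθ − g x² (1 + tan²θ)/(2v₀²). With x = 83.0, y = 22.5, v₀ = 80.5, g = 9.81:
5.214 tan²θ − 83.0 tanθ + (27.71) = 0.
tanθ = [83.0 ± √(83.0² − 4 × 5.214 × (27.71))] / (2 × 5.214) = (83.0 ± 79.44) / 10.43, giving tanθ = 0.3412 or 15.58.
θ = 18.84° or 86.33°; the larger is 86.33°.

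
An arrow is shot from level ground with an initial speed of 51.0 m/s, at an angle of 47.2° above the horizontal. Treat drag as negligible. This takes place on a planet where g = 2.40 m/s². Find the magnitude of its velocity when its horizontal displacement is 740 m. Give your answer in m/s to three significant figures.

37.3 m/s

Components: vₓ = 51.00 cos 47.2° = 34.65 m/s, v_y0 = 51.00 sin 47.2° = 37.42 m/s.
At x = 740 m, t = x/vₓ = 740/34.65 = 21.36 s.
Vertical velocity there: v_y = v_y0 − g t = 37.42 − 2.40 × 21.36 = −13.83 m/s.
Speed: √(vₓ² + v_y²) = √(34.65² + 13.83²) = 37.31 m/s.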